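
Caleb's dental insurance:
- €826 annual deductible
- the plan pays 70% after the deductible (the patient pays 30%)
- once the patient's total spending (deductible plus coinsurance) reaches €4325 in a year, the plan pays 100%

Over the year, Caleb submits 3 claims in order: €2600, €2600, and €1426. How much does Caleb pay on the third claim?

€427.80

#1 (€2600): deductible takes €826, €1774 remains; patient's 30% is €532.20. Patient pays €1358.20; OOP now €1358.20.
#2 (€2600): deductible already satisfied, so patient's share is 30% × €2600 = €780. Patient pays €780; OOP now €2138.20.
#3 (€1426): deductible met; 30% of €1426 = €427.80. Cost to patient: €427.80. OOP to date €2566.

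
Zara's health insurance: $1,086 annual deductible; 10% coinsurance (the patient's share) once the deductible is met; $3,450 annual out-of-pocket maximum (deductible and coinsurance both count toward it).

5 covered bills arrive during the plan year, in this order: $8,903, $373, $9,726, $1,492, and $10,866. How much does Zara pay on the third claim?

#1 ($8,903): $1,086 finishes the deductible; $7,817 goes to coinsurance; coinsurance $7,817 × 10% = $781.70. Cost to patient: $1,867.70. OOP to date $1,867.70.
#2 ($373): deductible already satisfied, so patient's share is 10% × $373 = $37.30. Patient owes $37.30 (running OOP $1,905).
#3 ($9,726): deductible already satisfied, so patient's share is 10% × $9,726 = $972.60. Patient pays $972.60; OOP now $2,877.60.

$972.60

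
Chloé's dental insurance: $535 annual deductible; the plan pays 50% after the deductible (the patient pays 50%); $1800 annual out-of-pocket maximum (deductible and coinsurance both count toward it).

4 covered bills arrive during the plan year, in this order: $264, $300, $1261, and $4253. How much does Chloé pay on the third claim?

$630.50

Bill 1, $264: fully absorbed by the deductible. Patient owes $264 (running OOP $264).
Bill 2, $300: $271 finishes the deductible; $29 goes to coinsurance; 50% of $29 = $14.50. Patient pays $285.50; OOP now $549.50.
Bill 3, $1261: deductible already satisfied, so patient's share is 50% × $1261 = $630.50. Patient pays $630.50; OOP now $1180.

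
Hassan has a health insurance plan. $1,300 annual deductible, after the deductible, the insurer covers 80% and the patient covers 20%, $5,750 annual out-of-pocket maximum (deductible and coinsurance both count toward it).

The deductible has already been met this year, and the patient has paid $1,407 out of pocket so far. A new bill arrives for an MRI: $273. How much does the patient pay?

$54.60

The deductible is already satisfied, so the full bill goes to coinsurance.
20% of $273 = $54.60 falls to the patient.
Cumulative spending $1,407 + $54.60 = $1,461.60 stays under the $5,750 maximum.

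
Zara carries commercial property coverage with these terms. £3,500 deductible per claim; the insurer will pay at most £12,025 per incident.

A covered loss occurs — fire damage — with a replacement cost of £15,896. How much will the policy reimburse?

£12,025

Subtract the deductible: £15,896 − £3,500 = £12,396.
£12,396 exceeds the £12,025 limit, so the insurer pays the limit: £12,025.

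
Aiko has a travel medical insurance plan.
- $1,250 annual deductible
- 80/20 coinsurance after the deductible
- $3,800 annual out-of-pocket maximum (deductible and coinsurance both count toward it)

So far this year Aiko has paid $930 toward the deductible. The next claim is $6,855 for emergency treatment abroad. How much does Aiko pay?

$930 of the $1,250 deductible is already met, leaving $320.
That leaves $6,855 − $320 = $6,535 for coinsurance.
Traveler's 20% share of $6,535 is $1,307.
That puts the traveler's cost at $320 + $1,307 = $1,627 before any cap.
Year-to-date out-of-pocket becomes $930 + $1,627 = $2,557, still under the $3,800 maximum, so no cap applies.

$1,627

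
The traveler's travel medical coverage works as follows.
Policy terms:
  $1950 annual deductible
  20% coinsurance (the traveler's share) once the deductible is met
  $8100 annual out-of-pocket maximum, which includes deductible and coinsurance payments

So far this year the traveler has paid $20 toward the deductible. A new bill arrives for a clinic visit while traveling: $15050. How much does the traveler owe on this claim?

$20 of the $1950 deductible is already met, leaving $1930.
That leaves $15050 − $1930 = $13120 for coinsurance.
Traveler's 20% share of $13120 is $2624.
So the traveler owes $1930 + $2624 = $4554 before any cap.
Cumulative spending $20 + $4554 = $4574 stays under the $8100 maximum.

$4554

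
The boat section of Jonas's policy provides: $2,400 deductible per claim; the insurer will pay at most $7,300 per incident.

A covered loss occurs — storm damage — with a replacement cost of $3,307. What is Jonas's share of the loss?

$2,400

After the deductible, $3,307 − $2,400 = $907 remains.
$907 ≤ $7,300, so the limit doesn't bind; insurer pays $907.
The owner bears the rest of the original loss: $3,307 − $907 = $2,400.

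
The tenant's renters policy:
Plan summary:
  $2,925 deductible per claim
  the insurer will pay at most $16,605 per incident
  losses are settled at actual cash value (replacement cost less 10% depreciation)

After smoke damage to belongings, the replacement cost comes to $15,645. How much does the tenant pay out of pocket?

$4,489.50

At 10% depreciation, ACV = $15,645 − $1,564.50 = $14,080.50.
After the deductible, $14,080.50 − $2,925 = $11,155.50 remains.
$11,155.50 ≤ $16,605, so the limit doesn't bind; insurer pays $11,155.50.
The tenant bears the rest of the original loss: $15,645 − $11,155.50 = $4,489.50.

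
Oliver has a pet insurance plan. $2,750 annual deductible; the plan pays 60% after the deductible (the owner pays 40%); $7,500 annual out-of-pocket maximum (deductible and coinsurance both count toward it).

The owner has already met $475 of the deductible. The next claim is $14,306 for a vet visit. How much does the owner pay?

$7,025

Remaining deductible: $2,750 − $475 = $2,275.
The remaining $12,031 (= $14,306 − $2,275) moves to coinsurance.
Owner's 40% share of $12,031 is $4,812.40.
Owner responsibility before any cap: $2,275 + $4,812.40 = $7,087.40.
That would bring total out-of-pocket to $7,562.40, past the $7,500 cap. The owner is capped at $7,500 − $475 = $7,025 on this claim.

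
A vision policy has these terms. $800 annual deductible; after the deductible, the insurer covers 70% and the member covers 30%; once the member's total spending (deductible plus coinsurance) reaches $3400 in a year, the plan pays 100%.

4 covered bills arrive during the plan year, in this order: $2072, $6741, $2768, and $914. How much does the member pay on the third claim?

$196.10

Claim 1 — $2072: $800 finishes the deductible; $1272 goes to coinsurance; 30% of $1272 = $381.60. Cost to member: $1181.60. OOP to date $1181.60.
Claim 2 — $6741: deductible already satisfied, so member's share is 30% × $6741 = $2022.30. Cost to member: $2022.30. OOP to date $3203.90.
Claim 3 — $2768: deductible met; 30% of $2768 = $830.40. OOP would hit $4034.30 > $3400, so the cap limits the member to $3400 − $3203.90 = $196.10.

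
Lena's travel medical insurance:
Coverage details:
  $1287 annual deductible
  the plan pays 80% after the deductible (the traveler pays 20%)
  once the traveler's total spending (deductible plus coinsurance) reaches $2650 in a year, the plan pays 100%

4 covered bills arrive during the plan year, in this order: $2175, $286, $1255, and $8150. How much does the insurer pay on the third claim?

#1 ($2175): $1287 finishes the deductible; $888 goes to coinsurance; 20% of $888 = $177.60. Traveler owes $1464.60 (running OOP $1464.60). Insurer: $2175 − $1464.60 = $710.40.
#2 ($286): deductible met; 20% of $286 = $57.20. Traveler owes $57.20 (running OOP $1521.80). Plan pays $286 − $57.20 = $228.80.
#3 ($1255): 20% coinsurance on $1255 = $251. Traveler owes $251 (running OOP $1772.80). Plan pays $1255 − $251 = $1004.

$1004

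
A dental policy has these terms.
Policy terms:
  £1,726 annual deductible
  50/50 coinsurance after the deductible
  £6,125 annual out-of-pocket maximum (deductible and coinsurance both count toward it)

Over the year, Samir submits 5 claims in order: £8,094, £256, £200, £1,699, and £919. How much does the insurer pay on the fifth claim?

£781.50

#1 (£8,094): deductible takes £1,726, £6,368 remains; 50% of £6,368 = £3,184. Patient owes £4,910 (running OOP £4,910). Insurer: £8,094 − £4,910 = £3,184.
#2 (£256): 50% coinsurance on £256 = £128. Patient pays £128; OOP now £5,038. Plan pays £256 − £128 = £128.
#3 (£200): 50% coinsurance on £200 = £100. Patient pays £100; OOP now £5,138. Plan pays £200 − £100 = £100.
#4 (£1,699): deductible already satisfied, so patient's share is 50% × £1,699 = £849.50. Patient pays £849.50; OOP now £5,987.50. Plan pays £1,699 − £849.50 = £849.50.
#5 (£919): 50% coinsurance on £919 = £459.50. Adding that to £5,987.50 gives £6,447, past the £6,125 cap; patient pays only £6,125 − £5,987.50 = £137.50. Plan pays £919 − £137.50 = £781.50.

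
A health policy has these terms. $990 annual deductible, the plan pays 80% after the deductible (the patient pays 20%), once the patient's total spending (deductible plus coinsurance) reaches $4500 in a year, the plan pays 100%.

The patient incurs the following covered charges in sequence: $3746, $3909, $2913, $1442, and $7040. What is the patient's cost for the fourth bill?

$288.40

Claim 1 — $3746: $990 finishes the deductible; $2756 goes to coinsurance; 20% of $2756 = $551.20. Cost to patient: $1541.20. OOP to date $1541.20.
Claim 2 — $3909: deductible already satisfied, so patient's share is 20% × $3909 = $781.80. Patient owes $781.80 (running OOP $2323).
Claim 3 — $2913: deductible already satisfied, so patient's share is 20% × $2913 = $582.60. Patient pays $582.60; OOP now $2905.60.
Claim 4 — $1442: 20% coinsurance on $1442 = $288.40. Cost to patient: $288.40. OOP to date $3194.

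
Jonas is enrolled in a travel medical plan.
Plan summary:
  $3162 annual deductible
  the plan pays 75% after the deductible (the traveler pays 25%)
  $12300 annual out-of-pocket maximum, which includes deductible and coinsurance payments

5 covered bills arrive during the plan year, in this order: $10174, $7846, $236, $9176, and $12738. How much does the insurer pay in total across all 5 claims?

$27870

Bill 1, $10174: $3162 to deductible, leaving $7012; 25% of $7012 = $1753. Cost to traveler: $4915. OOP to date $4915. Plan pays $10174 − $4915 = $5259.
Bill 2, $7846: 25% coinsurance on $7846 = $1961.50. Cost to traveler: $1961.50. OOP to date $6876.50. Plan pays $7846 − $1961.50 = $5884.50.
Bill 3, $236: 25% coinsurance on $236 = $59. Traveler pays $59; OOP now $6935.50. Plan pays $236 − $59 = $177.
Bill 4, $9176: 25% coinsurance on $9176 = $2294. Cost to traveler: $2294. OOP to date $9229.50. Plan pays $9176 − $2294 = $6882.
Bill 5, $12738: deductible met; 25% of $12738 = $3184.50. That would push OOP to $12414, over the $12300 cap, so traveler pays $12300 − $9229.50 = $3070.50. Plan pays $12738 − $3070.50 = $9667.50.
Insurer total: $5259 + $5884.50 + $177 + $6882 + $9667.50 = $27870.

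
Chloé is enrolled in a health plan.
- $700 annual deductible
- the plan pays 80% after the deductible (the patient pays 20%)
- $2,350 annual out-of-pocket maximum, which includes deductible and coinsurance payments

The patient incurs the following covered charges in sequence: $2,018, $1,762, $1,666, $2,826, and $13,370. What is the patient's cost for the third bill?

#1 ($2,018): $700 finishes the deductible; $1,318 goes to coinsurance; coinsurance $1,318 × 20% = $263.60. Cost to patient: $963.60. OOP to date $963.60.
#2 ($1,762): deductible already satisfied, so patient's share is 20% × $1,762 = $352.40. Patient pays $352.40; OOP now $1,316.
#3 ($1,666): deductible met; 20% of $1,666 = $333.20. Patient owes $333.20 (running OOP $1,649.20).

$333.20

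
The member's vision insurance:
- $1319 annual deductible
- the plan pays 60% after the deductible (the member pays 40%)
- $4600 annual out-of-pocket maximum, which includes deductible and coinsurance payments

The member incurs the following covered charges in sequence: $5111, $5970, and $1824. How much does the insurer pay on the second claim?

#1 ($5111): $1319 to deductible, leaving $3792; member's 40% is $1516.80. Cost to member: $2835.80. OOP to date $2835.80. Insurer: $5111 − $2835.80 = $2275.20.
#2 ($5970): deductible met; 40% of $5970 = $2388. That would push OOP to $5223.80, over the $4600 cap, so member pays $4600 − $2835.80 = $1764.20. Insurer: $5970 − $1764.20 = $4205.80.

$4205.80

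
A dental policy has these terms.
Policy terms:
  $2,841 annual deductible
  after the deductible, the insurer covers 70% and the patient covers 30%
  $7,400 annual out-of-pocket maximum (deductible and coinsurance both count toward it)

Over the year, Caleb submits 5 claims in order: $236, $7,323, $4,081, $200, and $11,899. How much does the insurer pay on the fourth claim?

$140

#1 ($236): fully absorbed by the deductible. Patient owes $236 (running OOP $236). Insurer: $236 − $236 = $0.
#2 ($7,323): $2,605 finishes the deductible; $4,718 goes to coinsurance; patient's 30% is $1,415.40. Patient owes $4,020.40 (running OOP $4,256.40). Insurer: $7,323 − $4,020.40 = $3,302.60.
#3 ($4,081): 30% coinsurance on $4,081 = $1,224.30. Patient pays $1,224.30; OOP now $5,480.70. Plan pays $4,081 − $1,224.30 = $2,856.70.
#4 ($200): deductible already satisfied, so patient's share is 30% × $200 = $60. Patient pays $60; OOP now $5,540.70. Plan pays $200 − $60 = $140.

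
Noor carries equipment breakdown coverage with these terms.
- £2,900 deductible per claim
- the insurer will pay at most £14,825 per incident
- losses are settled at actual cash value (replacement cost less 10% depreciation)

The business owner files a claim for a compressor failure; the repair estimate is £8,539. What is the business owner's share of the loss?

£3,753.90

At 10% depreciation, ACV = £8,539 − £853.90 = £7,685.10.
After the deductible, £7,685.10 − £2,900 = £4,785.10 remains.
£4,785.10 is within the £14,825 limit, so the insurer pays £4,785.10.
The business owner bears the rest of the original loss: £8,539 − £4,785.10 = £3,753.90.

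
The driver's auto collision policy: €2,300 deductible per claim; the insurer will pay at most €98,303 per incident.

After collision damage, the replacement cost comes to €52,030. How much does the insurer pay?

After the deductible, €52,030 − €2,300 = €49,730 remains.
€49,730 is within the €98,303 limit, so the insurer pays €49,730.

€49,730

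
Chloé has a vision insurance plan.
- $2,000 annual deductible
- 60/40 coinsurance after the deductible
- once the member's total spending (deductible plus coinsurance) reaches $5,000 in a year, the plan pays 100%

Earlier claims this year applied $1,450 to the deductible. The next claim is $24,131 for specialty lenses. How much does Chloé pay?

$3,550

Deductible still to meet: $2,000 − $1,450 = $550.
That leaves $24,131 − $550 = $23,581 for coinsurance.
Member's 40% share of $23,581 is $9,432.40.
That puts the member's cost at $550 + $9,432.40 = $9,982.40 before any cap.
That would bring total out-of-pocket to $11,432.40, past the $5,000 cap. The member is capped at $5,000 − $1,450 = $3,550 on this claim.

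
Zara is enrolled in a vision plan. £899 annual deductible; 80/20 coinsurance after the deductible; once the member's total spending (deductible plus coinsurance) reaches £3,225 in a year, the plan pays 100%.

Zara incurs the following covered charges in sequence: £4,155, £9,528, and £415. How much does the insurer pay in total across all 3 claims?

Claim 1 — £4,155: £899 finishes the deductible; £3,256 goes to coinsurance; member's 20% is £651.20. Member pays £1,550.20; OOP now £1,550.20. Plan pays £4,155 − £1,550.20 = £2,604.80.
Claim 2 — £9,528: deductible met; 20% of £9,528 = £1,905.60. Adding that to £1,550.20 gives £3,455.80, past the £3,225 cap; member pays only £3,225 − £1,550.20 = £1,674.80. Insurer: £9,528 − £1,674.80 = £7,853.20.
Claim 3 — £415: 20% coinsurance on £415 = £83. OOP would hit £3,308 > £3,225, so the cap limits the member to £3,225 − £3,225 = £0. Insurer: £415 − £0 = £415.
Insurer total: £2,604.80 + £7,853.20 + £415 = £10,873.

£10,873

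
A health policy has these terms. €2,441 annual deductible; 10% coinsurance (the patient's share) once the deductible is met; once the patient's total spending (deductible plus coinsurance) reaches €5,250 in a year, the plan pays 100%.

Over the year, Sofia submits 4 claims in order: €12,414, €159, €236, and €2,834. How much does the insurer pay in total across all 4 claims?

€11,881.80

Claim 1 — €12,414: €2,441 to deductible, leaving €9,973; 10% of €9,973 = €997.30. Patient owes €3,438.30 (running OOP €3,438.30). Insurer: €12,414 − €3,438.30 = €8,975.70.
Claim 2 — €159: deductible already satisfied, so patient's share is 10% × €159 = €15.90. Cost to patient: €15.90. OOP to date €3,454.20. Insurer: €159 − €15.90 = €143.10.
Claim 3 — €236: 10% coinsurance on €236 = €23.60. Patient pays €23.60; OOP now €3,477.80. Plan pays €236 − €23.60 = €212.40.
Claim 4 — €2,834: deductible met; 10% of €2,834 = €283.40. Patient owes €283.40 (running OOP €3,761.20). Plan pays €2,834 − €283.40 = €2,550.60.
Insurer total: €8,975.70 + €143.10 + €212.40 + €2,550.60 = €11,881.80.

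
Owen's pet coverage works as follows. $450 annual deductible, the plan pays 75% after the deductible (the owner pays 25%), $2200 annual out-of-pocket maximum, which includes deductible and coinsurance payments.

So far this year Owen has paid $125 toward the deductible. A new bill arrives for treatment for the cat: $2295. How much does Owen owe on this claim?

$817.50

Remaining deductible: $450 − $125 = $325.
The remaining $1970 (= $2295 − $325) moves to coinsurance.
Coinsurance: $1970 × 25% = $492.50.
So the owner owes $325 + $492.50 = $817.50 before any cap.
Total out-of-pocket so far would be $125 + $817.50 = $942.50, below the $2200 cap — no reduction.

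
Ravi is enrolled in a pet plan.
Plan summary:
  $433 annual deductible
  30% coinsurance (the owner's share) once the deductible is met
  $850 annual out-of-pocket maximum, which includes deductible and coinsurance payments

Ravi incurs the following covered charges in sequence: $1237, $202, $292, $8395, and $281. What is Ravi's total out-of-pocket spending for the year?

$850

Claim 1 — $1237: deductible takes $433, $804 remains; coinsurance $804 × 30% = $241.20. Owner pays $674.20; OOP now $674.20.
Claim 2 — $202: deductible already satisfied, so owner's share is 30% × $202 = $60.60. Owner pays $60.60; OOP now $734.80.
Claim 3 — $292: deductible met; 30% of $292 = $87.60. Owner owes $87.60 (running OOP $822.40).
Claim 4 — $8395: 30% coinsurance on $8395 = $2518.50. OOP would hit $3340.90 > $850, so the cap limits the owner to $850 − $822.40 = $27.60.
Claim 5 — $281: 30% coinsurance on $281 = $84.30. That would push OOP to $934.30, over the $850 cap, so owner pays $850 − $850 = $0.
Total paid by the owner: $674.20 + $60.60 + $87.60 + $27.60 + $0 = $850.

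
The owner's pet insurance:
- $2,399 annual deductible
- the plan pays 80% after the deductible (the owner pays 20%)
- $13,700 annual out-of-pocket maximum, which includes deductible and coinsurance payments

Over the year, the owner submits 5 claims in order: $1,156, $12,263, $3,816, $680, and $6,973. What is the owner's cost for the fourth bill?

Claim 1 — $1,156: entire amount goes to the deductible. Owner owes $1,156 (running OOP $1,156).
Claim 2 — $12,263: deductible takes $1,243, $11,020 remains; owner's 20% is $2,204. Owner owes $3,447 (running OOP $4,603).
Claim 3 — $3,816: deductible met; 20% of $3,816 = $763.20. Cost to owner: $763.20. OOP to date $5,366.20.
Claim 4 — $680: 20% coinsurance on $680 = $136. Cost to owner: $136. OOP to date $5,502.20.

$136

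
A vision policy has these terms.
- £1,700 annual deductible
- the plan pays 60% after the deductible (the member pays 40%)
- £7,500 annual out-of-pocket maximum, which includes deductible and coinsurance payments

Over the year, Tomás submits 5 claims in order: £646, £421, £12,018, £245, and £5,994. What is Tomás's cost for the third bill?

#1 (£646): fully absorbed by the deductible. Member owes £646 (running OOP £646).
#2 (£421): all of it applies to the deductible. Member owes £421 (running OOP £1,067).
#3 (£12,018): deductible takes £633, £11,385 remains; coinsurance £11,385 × 40% = £4,554. Member owes £5,187 (running OOP £6,254).

£5,187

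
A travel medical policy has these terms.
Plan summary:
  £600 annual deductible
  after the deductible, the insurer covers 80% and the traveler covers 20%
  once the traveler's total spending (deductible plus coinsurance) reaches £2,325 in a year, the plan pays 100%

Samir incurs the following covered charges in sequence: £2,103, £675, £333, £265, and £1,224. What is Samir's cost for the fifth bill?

£244.80

Claim 1 — £2,103: £600 finishes the deductible; £1,503 goes to coinsurance; coinsurance £1,503 × 20% = £300.60. Traveler owes £900.60 (running OOP £900.60).
Claim 2 — £675: 20% coinsurance on £675 = £135. Cost to traveler: £135. OOP to date £1,035.60.
Claim 3 — £333: 20% coinsurance on £333 = £66.60. Traveler owes £66.60 (running OOP £1,102.20).
Claim 4 — £265: deductible already satisfied, so traveler's share is 20% × £265 = £53. Cost to traveler: £53. OOP to date £1,155.20.
Claim 5 — £1,224: deductible met; 20% of £1,224 = £244.80. Traveler pays £244.80; OOP now £1,400.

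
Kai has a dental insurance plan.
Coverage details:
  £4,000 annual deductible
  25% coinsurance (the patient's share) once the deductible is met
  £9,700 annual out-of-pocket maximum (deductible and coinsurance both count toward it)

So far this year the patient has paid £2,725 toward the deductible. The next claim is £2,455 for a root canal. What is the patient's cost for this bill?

£1,570

£2,725 of the £4,000 deductible is already met, leaving £1,275.
That leaves £2,455 − £1,275 = £1,180 for coinsurance.
Patient's 25% share of £1,180 is £295.
That puts the patient's cost at £1,275 + £295 = £1,570 before any cap.
Total out-of-pocket so far would be £2,725 + £1,570 = £4,295, below the £9,700 cap — no reduction.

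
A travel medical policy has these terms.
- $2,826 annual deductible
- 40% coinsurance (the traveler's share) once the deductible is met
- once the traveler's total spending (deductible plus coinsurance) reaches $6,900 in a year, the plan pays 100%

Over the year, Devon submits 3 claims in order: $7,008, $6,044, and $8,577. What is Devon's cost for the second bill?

$2,401.20

Bill 1, $7,008: deductible takes $2,826, $4,182 remains; traveler's 40% is $1,672.80. Traveler pays $4,498.80; OOP now $4,498.80.
Bill 2, $6,044: deductible already satisfied, so traveler's share is 40% × $6,044 = $2,417.60. That would push OOP to $6,916.40, over the $6,900 cap, so traveler pays $6,900 − $4,498.80 = $2,401.20.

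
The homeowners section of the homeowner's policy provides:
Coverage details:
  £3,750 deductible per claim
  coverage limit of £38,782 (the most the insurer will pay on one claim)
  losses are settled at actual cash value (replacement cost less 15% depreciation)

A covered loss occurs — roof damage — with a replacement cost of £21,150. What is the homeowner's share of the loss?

£6,922.50

Actual cash value after 15% depreciation: £21,150 × 85% = £17,977.50.
After the deductible, £17,977.50 − £3,750 = £14,227.50 remains.
That's under the £38,782 cap, so the insurer reimburses the full £14,227.50.
The homeowner bears the rest of the original loss: £21,150 − £14,227.50 = £6,922.50.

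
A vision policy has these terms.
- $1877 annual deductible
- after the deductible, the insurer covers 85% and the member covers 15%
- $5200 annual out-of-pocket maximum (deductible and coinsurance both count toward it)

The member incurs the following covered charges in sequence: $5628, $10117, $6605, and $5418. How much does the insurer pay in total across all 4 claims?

Bill 1, $5628: deductible takes $1877, $3751 remains; 15% of $3751 = $562.65. Member owes $2439.65 (running OOP $2439.65). Insurer: $5628 − $2439.65 = $3188.35.
Bill 2, $10117: deductible already satisfied, so member's share is 15% × $10117 = $1517.55. Member owes $1517.55 (running OOP $3957.20). Plan pays $10117 − $1517.55 = $8599.45.
Bill 3, $6605: 15% coinsurance on $6605 = $990.75. Member owes $990.75 (running OOP $4947.95). Plan pays $6605 − $990.75 = $5614.25.
Bill 4, $5418: 15% coinsurance on $5418 = $812.70. That would push OOP to $5760.65, over the $5200 cap, so member pays $5200 − $4947.95 = $252.05. Insurer: $5418 − $252.05 = $5165.95.
Insurer total = bills − member's total = $27768 − $5200 = $22568.

$22568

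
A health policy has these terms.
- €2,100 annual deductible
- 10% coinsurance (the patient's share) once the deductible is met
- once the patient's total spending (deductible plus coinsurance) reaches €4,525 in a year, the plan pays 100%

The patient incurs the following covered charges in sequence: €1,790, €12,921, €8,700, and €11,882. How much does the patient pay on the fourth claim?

#1 (€1,790): fully absorbed by the deductible. Cost to patient: €1,790. OOP to date €1,790.
#2 (€12,921): €310 finishes the deductible; €12,611 goes to coinsurance; patient's 10% is €1,261.10. Patient owes €1,571.10 (running OOP €3,361.10).
#3 (€8,700): deductible already satisfied, so patient's share is 10% × €8,700 = €870. Cost to patient: €870. OOP to date €4,231.10.
#4 (€11,882): deductible met; 10% of €11,882 = €1,188.20. OOP would hit €5,419.30 > €4,525, so the cap limits the patient to €4,525 − €4,231.10 = €293.90.

€293.90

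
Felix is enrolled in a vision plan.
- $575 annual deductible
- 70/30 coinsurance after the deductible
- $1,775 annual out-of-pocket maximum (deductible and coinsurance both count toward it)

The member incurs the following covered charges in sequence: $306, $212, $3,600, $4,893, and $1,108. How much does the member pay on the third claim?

Claim 1 — $306: entire amount goes to the deductible. Member owes $306 (running OOP $306).
Claim 2 — $212: fully absorbed by the deductible. Member pays $212; OOP now $518.
Claim 3 — $3,600: $57 to deductible, leaving $3,543; coinsurance $3,543 × 30% = $1,062.90. Member owes $1,119.90 (running OOP $1,637.90).

$1,119.90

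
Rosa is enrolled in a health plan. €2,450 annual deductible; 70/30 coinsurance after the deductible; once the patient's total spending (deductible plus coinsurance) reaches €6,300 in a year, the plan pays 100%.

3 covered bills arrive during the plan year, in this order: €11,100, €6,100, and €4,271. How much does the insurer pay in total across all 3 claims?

€15,171

#1 (€11,100): €2,450 to deductible, leaving €8,650; patient's 30% is €2,595. Cost to patient: €5,045. OOP to date €5,045. Plan pays €11,100 − €5,045 = €6,055.
#2 (€6,100): deductible met; 30% of €6,100 = €1,830. OOP would hit €6,875 > €6,300, so the cap limits the patient to €6,300 − €5,045 = €1,255. Plan pays €6,100 − €1,255 = €4,845.
#3 (€4,271): deductible already satisfied, so patient's share is 30% × €4,271 = €1,281.30. That would push OOP to €7,581.30, over the €6,300 cap, so patient pays €6,300 − €6,300 = €0. Insurer: €4,271 − €0 = €4,271.
Insurer total: €6,055 + €4,845 + €4,271 = €15,171.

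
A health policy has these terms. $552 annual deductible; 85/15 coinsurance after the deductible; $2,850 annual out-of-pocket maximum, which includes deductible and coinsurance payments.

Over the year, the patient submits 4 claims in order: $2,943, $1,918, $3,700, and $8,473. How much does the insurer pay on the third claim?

$3,145

Claim 1 — $2,943: $552 finishes the deductible; $2,391 goes to coinsurance; patient's 15% is $358.65. Patient pays $910.65; OOP now $910.65. Plan pays $2,943 − $910.65 = $2,032.35.
Claim 2 — $1,918: deductible already satisfied, so patient's share is 15% × $1,918 = $287.70. Cost to patient: $287.70. OOP to date $1,198.35. Insurer: $1,918 − $287.70 = $1,630.30.
Claim 3 — $3,700: deductible already satisfied, so patient's share is 15% × $3,700 = $555. Patient owes $555 (running OOP $1,753.35). Plan pays $3,700 − $555 = $3,145.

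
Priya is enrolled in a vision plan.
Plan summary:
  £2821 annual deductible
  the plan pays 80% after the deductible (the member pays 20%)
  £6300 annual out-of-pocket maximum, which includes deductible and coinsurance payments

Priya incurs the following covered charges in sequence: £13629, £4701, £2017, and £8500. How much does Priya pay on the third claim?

Claim 1 (£13629): deductible takes £2821, £10808 remains; 20% of £10808 = £2161.60. Cost to member: £4982.60. OOP to date £4982.60.
Claim 2 (£4701): 20% coinsurance on £4701 = £940.20. Member owes £940.20 (running OOP £5922.80).
Claim 3 (£2017): deductible met; 20% of £2017 = £403.40. OOP would hit £6326.20 > £6300, so the cap limits the member to £6300 − £5922.80 = £377.20.

£377.20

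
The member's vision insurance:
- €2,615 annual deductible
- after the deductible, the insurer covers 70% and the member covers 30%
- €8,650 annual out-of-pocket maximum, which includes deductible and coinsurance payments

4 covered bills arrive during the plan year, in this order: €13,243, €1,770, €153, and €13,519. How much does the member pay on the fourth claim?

€2,269.70

#1 (€13,243): €2,615 finishes the deductible; €10,628 goes to coinsurance; coinsurance €10,628 × 30% = €3,188.40. Member pays €5,803.40; OOP now €5,803.40.
#2 (€1,770): deductible met; 30% of €1,770 = €531. Cost to member: €531. OOP to date €6,334.40.
#3 (€153): deductible already satisfied, so member's share is 30% × €153 = €45.90. Member owes €45.90 (running OOP €6,380.30).
#4 (€13,519): deductible already satisfied, so member's share is 30% × €13,519 = €4,055.70. Adding that to €6,380.30 gives €10,436, past the €8,650 cap; member pays only €8,650 − €6,380.30 = €2,269.70.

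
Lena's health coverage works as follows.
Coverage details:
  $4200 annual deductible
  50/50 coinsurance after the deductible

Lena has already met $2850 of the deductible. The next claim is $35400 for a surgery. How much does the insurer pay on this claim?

$17025

$2850 of the $4200 deductible is already met, leaving $1350.
After the $1350 deductible portion, $35400 − $1350 = $34050 is subject to coinsurance.
Coinsurance: $34050 × 50% = $17025.
So the patient owes $1350 + $17025 = $18375.
Insurer pays the balance: $35400 − $18375 = $17025.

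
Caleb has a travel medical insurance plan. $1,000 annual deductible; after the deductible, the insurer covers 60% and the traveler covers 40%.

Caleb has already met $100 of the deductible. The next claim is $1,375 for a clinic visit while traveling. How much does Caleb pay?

Remaining deductible: $1,000 − $100 = $900.
The remaining $475 (= $1,375 − $900) moves to coinsurance.
40% of $475 = $190 falls to the traveler.
Traveler responsibility: $900 + $190 = $1,090.

$1,090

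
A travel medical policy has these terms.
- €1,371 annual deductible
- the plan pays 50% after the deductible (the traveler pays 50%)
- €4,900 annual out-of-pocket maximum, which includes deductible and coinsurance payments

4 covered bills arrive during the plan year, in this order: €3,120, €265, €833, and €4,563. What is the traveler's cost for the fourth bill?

€2,105.50

Claim 1 (€3,120): deductible takes €1,371, €1,749 remains; traveler's 50% is €874.50. Traveler owes €2,245.50 (running OOP €2,245.50).
Claim 2 (€265): deductible met; 50% of €265 = €132.50. Cost to traveler: €132.50. OOP to date €2,378.
Claim 3 (€833): deductible already satisfied, so traveler's share is 50% × €833 = €416.50. Cost to traveler: €416.50. OOP to date €2,794.50.
Claim 4 (€4,563): 50% coinsurance on €4,563 = €2,281.50. OOP would hit €5,076 > €4,900, so the cap limits the traveler to €4,900 − €2,794.50 = €2,105.50.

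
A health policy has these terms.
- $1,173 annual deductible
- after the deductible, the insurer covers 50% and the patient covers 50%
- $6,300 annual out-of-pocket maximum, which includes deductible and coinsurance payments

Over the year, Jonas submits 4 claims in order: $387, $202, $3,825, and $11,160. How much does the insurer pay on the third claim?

$1,620.50

Claim 1 — $387: all of it applies to the deductible. Patient owes $387 (running OOP $387). Plan pays $387 − $387 = $0.
Claim 2 — $202: all of it applies to the deductible. Patient pays $202; OOP now $589. Plan pays $202 − $202 = $0.
Claim 3 — $3,825: $584 finishes the deductible; $3,241 goes to coinsurance; 50% of $3,241 = $1,620.50. Patient pays $2,204.50; OOP now $2,793.50. Plan pays $3,825 − $2,204.50 = $1,620.50.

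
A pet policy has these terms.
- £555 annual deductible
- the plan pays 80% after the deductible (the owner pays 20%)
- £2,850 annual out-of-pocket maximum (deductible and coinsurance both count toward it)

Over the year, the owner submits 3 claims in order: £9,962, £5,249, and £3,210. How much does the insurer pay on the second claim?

Claim 1 — £9,962: £555 finishes the deductible; £9,407 goes to coinsurance; owner's 20% is £1,881.40. Owner owes £2,436.40 (running OOP £2,436.40). Plan pays £9,962 − £2,436.40 = £7,525.60.
Claim 2 — £5,249: deductible met; 20% of £5,249 = £1,049.80. Adding that to £2,436.40 gives £3,486.20, past the £2,850 cap; owner pays only £2,850 − £2,436.40 = £413.60. Insurer: £5,249 − £413.60 = £4,835.40.

£4,835.40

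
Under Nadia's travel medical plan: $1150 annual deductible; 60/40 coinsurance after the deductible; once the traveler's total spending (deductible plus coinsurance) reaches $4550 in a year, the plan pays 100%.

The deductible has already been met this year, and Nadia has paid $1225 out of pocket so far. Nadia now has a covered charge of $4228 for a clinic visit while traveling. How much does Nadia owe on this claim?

$1691.20

With the deductible met, the entire $4228 is subject to coinsurance.
Coinsurance: $4228 × 40% = $1691.20.
Total out-of-pocket so far would be $1225 + $1691.20 = $2916.20, below the $4550 cap — no reduction.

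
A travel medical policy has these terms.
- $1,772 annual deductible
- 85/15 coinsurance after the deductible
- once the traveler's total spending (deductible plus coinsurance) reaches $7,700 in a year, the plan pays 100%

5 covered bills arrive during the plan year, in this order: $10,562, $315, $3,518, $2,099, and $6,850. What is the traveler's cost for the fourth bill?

Claim 1 — $10,562: $1,772 finishes the deductible; $8,790 goes to coinsurance; coinsurance $8,790 × 15% = $1,318.50. Traveler owes $3,090.50 (running OOP $3,090.50).
Claim 2 — $315: deductible already satisfied, so traveler's share is 15% × $315 = $47.25. Traveler pays $47.25; OOP now $3,137.75.
Claim 3 — $3,518: deductible already satisfied, so traveler's share is 15% × $3,518 = $527.70. Traveler owes $527.70 (running OOP $3,665.45).
Claim 4 — $2,099: 15% coinsurance on $2,099 = $314.85. Traveler pays $314.85; OOP now $3,980.30.

$314.85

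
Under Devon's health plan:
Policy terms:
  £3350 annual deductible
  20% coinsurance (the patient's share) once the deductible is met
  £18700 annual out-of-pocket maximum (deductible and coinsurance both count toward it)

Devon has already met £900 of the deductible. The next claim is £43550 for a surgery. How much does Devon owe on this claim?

£10670

Remaining deductible: £3350 − £900 = £2450.
The remaining £41100 (= £43550 − £2450) moves to coinsurance.
20% of £41100 = £8220 falls to the patient.
Patient responsibility before any cap: £2450 + £8220 = £10670.
Year-to-date out-of-pocket becomes £900 + £10670 = £11570, still under the £18700 maximum, so no cap applies.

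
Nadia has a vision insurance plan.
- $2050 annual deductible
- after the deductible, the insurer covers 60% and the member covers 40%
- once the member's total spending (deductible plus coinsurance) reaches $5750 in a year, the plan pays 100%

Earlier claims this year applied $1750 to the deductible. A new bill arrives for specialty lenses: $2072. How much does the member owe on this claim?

$1008.80

Remaining deductible: $2050 − $1750 = $300.
After the $300 deductible portion, $2072 − $300 = $1772 is subject to coinsurance.
40% of $1772 = $708.80 falls to the member.
That puts the member's cost at $300 + $708.80 = $1008.80 before any cap.
Cumulative spending $1750 + $1008.80 = $2758.80 stays under the $5750 maximum.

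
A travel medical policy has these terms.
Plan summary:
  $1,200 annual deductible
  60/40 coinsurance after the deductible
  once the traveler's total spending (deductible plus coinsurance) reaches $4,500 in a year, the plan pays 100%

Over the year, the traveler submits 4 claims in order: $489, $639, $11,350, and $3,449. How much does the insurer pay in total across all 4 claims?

$11,427

Claim 1 — $489: entire amount goes to the deductible. Traveler owes $489 (running OOP $489). Plan pays $489 − $489 = $0.
Claim 2 — $639: all of it applies to the deductible. Traveler owes $639 (running OOP $1,128). Insurer: $639 − $639 = $0.
Claim 3 — $11,350: deductible takes $72, $11,278 remains; 40% of $11,278 = $4,511.20. Together that's $72 + $4,511.20 = $4,583.20. That would push OOP to $5,711.20, over the $4,500 cap, so traveler pays $4,500 − $1,128 = $3,372. Insurer: $11,350 − $3,372 = $7,978.
Claim 4 — $3,449: 40% coinsurance on $3,449 = $1,379.60. OOP would hit $5,879.60 > $4,500, so the cap limits the traveler to $4,500 − $4,500 = $0. Insurer: $3,449 − $0 = $3,449.
Insurer total = bills − traveler's total = $15,927 − $4,500 = $11,427.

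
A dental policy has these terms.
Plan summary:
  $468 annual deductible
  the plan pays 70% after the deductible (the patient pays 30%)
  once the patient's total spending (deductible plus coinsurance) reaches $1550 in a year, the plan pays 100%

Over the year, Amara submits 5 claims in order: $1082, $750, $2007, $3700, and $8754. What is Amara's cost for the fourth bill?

Claim 1 ($1082): $468 to deductible, leaving $614; patient's 30% is $184.20. Cost to patient: $652.20. OOP to date $652.20.
Claim 2 ($750): deductible already satisfied, so patient's share is 30% × $750 = $225. Cost to patient: $225. OOP to date $877.20.
Claim 3 ($2007): deductible met; 30% of $2007 = $602.10. Patient pays $602.10; OOP now $1479.30.
Claim 4 ($3700): 30% coinsurance on $3700 = $1110. Adding that to $1479.30 gives $2589.30, past the $1550 cap; patient pays only $1550 − $1479.30 = $70.70.

$70.70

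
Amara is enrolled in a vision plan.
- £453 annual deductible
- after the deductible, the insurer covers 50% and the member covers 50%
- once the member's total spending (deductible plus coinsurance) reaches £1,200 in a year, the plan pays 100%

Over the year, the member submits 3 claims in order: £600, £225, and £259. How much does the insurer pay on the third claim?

£129.50

Claim 1 — £600: £453 finishes the deductible; £147 goes to coinsurance; 50% of £147 = £73.50. Member owes £526.50 (running OOP £526.50). Insurer: £600 − £526.50 = £73.50.
Claim 2 — £225: deductible already satisfied, so member's share is 50% × £225 = £112.50. Cost to member: £112.50. OOP to date £639. Insurer: £225 − £112.50 = £112.50.
Claim 3 — £259: 50% coinsurance on £259 = £129.50. Member pays £129.50; OOP now £768.50. Plan pays £259 − £129.50 = £129.50.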